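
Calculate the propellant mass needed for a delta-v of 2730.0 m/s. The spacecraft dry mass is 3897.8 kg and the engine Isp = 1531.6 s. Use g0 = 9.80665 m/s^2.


ve = Isp * g0 = 1531.6 * 9.80665 = 15019.865140 m/s
mass ratio = exp(dv/ve) = exp(2730.0/15019.865140) = 1.19932547
m_prop = m_dry * (mr - 1) = 3897.8 * (1.19932547 - 1)
m_prop = 776.9308 kg

776.9308 kg


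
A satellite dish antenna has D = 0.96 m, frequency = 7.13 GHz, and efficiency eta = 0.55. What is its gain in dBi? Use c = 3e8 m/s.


lambda = c/f = 3e8 / 7.13e+09 = 0.04207574 m
G = eta*(pi*D/lambda)^2 = 0.55*(pi*0.96/0.04207574)^2
G = 2825.8002 (linear)
G = 10*log10(2825.8002) = 34.5114 dBi

34.5114 dBi


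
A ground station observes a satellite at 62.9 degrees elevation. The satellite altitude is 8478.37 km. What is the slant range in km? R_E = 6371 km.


h = 8478.37 km, el = 62.9 deg
d = -R_E*sin(el) + sqrt((R_E*sin(el))^2 + 2*R_E*h + h^2)
d = -6371.0000*sin(1.0978) + sqrt((6371.0000*0.8902128)^2 + 2*6371.0000*8478.37 + 8478.37^2)
d = 8891.4409 km

8891.4409 km


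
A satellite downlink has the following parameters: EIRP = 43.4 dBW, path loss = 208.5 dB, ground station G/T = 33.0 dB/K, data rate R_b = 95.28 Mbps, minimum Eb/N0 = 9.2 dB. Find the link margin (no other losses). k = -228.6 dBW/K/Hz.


C/N0 = EIRP - FSPL + G/T - k = 43.4 - 208.5 + 33.0 - (-228.6)
C/N0 = 96.5000 dB-Hz
R_b = 95.28 Mbps = 9.528e+07 bps -> 10*log10(R_b) = 79.7900 dB-Hz
Eb/N0 = C/N0 - 10*log10(R_b) = 96.5000 - 79.7900 = 16.7100 dB
Margin = Eb/N0 - Eb/N0_req = 16.7100 - 9.2 = 7.5100 dB (link closes)

7.5100 dB


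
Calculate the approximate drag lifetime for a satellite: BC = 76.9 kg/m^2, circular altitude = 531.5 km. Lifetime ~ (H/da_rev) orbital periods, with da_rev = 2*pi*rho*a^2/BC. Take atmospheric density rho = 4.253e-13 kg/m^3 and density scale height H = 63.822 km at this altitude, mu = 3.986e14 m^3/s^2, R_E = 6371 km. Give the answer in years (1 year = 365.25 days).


a = R_E + alt = 6902.5000 km = 6.9025e+06 m
da_rev = 2*pi*rho*a^2/BC = 2*pi*4.253e-13*(6.9025e+06)^2/76.9 = 1.655624 m per revolution
N = H/da_rev = 63822.0000 m / 1.655624 m = 38548.6051 revolutions
P = 2*pi*sqrt(a^3/mu) = 5707.1705 s
lifetime = N*P = 38548.6051 * 5707.1705 = 2.2000346e+08 s = 2546.3363 days
years = 2546.3363 / 365.25 = 6.9715 years

6.9715 years


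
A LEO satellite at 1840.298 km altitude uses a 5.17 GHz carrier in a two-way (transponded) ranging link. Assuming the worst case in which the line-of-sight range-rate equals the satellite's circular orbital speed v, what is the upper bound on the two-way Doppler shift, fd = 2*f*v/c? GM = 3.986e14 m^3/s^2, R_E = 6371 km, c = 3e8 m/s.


r = 8.211298e+06 m
v = sqrt(mu/r) = 6967.2716 m/s (worst-case radial velocity)
f = 5.17 GHz = 5.17e+09 Hz
fd = 2*f*v/c = 2*5.17e+09*6967.2716/3.0e+08
fd = 240138.6277 Hz

240138.6277 Hz


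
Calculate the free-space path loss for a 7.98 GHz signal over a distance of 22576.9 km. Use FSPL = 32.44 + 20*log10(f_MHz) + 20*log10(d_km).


f = 7.98 GHz = 7980.0000 MHz
d = 22576.9 km
FSPL = 32.44 + 20*log10(7980.0000) + 20*log10(22576.9)
FSPL = 32.44 + 78.0401 + 87.0733
FSPL = 197.5533 dB

197.5533 dB


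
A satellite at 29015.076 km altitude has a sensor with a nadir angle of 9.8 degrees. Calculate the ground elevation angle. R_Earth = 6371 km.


r = R_E + alt = 35386.0760 km
Law of sines in the satellite / Earth-center / ground-point triangle:
  sin(nadir)/R_E = sin(90 + el)/r  =>  cos(el) = (r/R_E)*sin(nadir)
cos(el) = (35386.0760 / 6371.0000) * sin(9.8 deg) = 0.9453848
el = arccos(0.9453848) = 19.0235 deg
(Earth-central angle = 90 - nadir - el = 61.1765 deg)

19.0235 degrees


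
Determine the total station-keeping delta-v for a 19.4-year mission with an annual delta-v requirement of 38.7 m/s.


dV = rate * years = 38.7 * 19.4
dV = 750.7800 m/s

750.7800 m/s


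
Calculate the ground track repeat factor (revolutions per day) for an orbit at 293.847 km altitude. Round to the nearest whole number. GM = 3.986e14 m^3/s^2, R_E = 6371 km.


r = 6.664847e+06 m
T = 2*pi*sqrt(r^3/mu) = 5414.9755 s = 90.2496 min
revs/day = 1440 / 90.2496 = 15.9558
Rounded: 16 revolutions per day

16 revolutions per day


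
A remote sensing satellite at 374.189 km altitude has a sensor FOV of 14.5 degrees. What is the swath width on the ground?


FOV = 14.5 deg = 0.2530727 rad
swath = 2 * alt * tan(FOV/2) = 2 * 374.189 * tan(0.1265364)
swath = 2 * 374.189 * 0.1272161
swath = 95.2057 km

95.2057 km


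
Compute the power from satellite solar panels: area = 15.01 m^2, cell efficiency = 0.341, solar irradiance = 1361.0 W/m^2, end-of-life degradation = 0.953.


P = area * eta * S * degradation
P = 15.01 * 0.341 * 1361.0 * 0.953
P = 6638.7467 W

6638.7467 W


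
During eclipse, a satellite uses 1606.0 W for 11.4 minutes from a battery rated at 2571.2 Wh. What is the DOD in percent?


E_used = P * t / 60 = 1606.0 * 11.4 / 60 = 305.1400 Wh
DOD = E_used / E_total * 100 = 305.1400 / 2571.2 * 100
DOD = 11.8676 %

11.8676 %


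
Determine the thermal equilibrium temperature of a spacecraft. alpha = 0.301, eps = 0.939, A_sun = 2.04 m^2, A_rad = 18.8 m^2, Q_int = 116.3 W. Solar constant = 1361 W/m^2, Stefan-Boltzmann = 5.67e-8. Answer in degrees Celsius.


Numerator = alpha*S*A_sun + Q_int = 0.301*1361*2.04 + 116.3 = 952.0084 W
Denominator = eps*sigma*A_rad = 0.939*5.67e-8*18.8 = 1.0009364e-06 W/K^4
T^4 = 9.5111778e+08 K^4
T = 175.6138 K = -97.5362 C

-97.5362 degrees Celsius


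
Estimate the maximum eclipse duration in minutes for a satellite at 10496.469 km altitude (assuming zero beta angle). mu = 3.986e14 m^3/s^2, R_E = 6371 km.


r = 16867.4690 km
T = 363.3581 min
Eclipse fraction = arcsin(R_E/r)/pi = arcsin(6371.0000/16867.4690)/pi
= arcsin(0.3777093)/pi = 0.1232881
Eclipse duration = 0.1232881 * 363.3581 = 44.7977 min

44.7977 minutes


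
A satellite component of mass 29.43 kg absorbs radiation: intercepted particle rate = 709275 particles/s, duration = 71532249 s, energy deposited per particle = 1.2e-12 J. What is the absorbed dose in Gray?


Total energy deposited = rate * time * E_per
  = 709275 * 71532249 * 1.2e-12 = 60.8832 J
Dose = E_total / mass = 60.8832 / 29.43
Dose = 2.0687 Gy

2.0687 Gy


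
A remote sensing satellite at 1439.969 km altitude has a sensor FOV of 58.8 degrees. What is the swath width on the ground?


FOV = 58.8 deg = 1.0263 rad
swath = 2 * alt * tan(FOV/2) = 2 * 1439.969 * tan(0.5131268)
swath = 2 * 1439.969 * 0.563471
swath = 1622.7617 km

1622.7617 km


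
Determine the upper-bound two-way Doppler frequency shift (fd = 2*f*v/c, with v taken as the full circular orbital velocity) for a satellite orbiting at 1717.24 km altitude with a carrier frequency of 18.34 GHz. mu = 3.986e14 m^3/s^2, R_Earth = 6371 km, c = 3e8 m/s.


r = 8.08824e+06 m
v = sqrt(mu/r) = 7020.0731 m/s (worst-case radial velocity)
f = 18.34 GHz = 1.834e+10 Hz
fd = 2*f*v/c = 2*1.834e+10*7020.0731/3.0e+08
fd = 858320.9337 Hz

858320.9337 Hz


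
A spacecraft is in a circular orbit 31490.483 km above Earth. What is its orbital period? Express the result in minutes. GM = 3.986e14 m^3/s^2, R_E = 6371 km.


r = 37861.4830 km = 3.7861483e+07 m
T = 2*pi*sqrt(r^3/mu) = 2*pi*sqrt(5.4274129e+22 / 3.986e14)
T = 73317.5008 s = 1221.9583 min

1221.9583 minutes


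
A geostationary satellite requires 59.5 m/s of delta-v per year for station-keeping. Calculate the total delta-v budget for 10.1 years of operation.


dV = rate * years = 59.5 * 10.1
dV = 600.9500 m/s

600.9500 m/s


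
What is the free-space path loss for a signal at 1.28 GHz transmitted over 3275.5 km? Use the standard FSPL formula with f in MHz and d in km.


f = 1.28 GHz = 1280.0000 MHz
d = 3275.5 km
FSPL = 32.44 + 20*log10(1280.0000) + 20*log10(3275.5)
FSPL = 32.44 + 62.1442 + 70.3056
FSPL = 164.8898 dB

164.8898 dB


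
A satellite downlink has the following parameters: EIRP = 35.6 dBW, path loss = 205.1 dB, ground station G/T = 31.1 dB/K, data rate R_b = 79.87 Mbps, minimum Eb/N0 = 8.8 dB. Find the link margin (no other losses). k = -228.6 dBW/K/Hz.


C/N0 = EIRP - FSPL + G/T - k = 35.6 - 205.1 + 31.1 - (-228.6)
C/N0 = 90.2000 dB-Hz
R_b = 79.87 Mbps = 7.987e+07 bps -> 10*log10(R_b) = 79.0238 dB-Hz
Eb/N0 = C/N0 - 10*log10(R_b) = 90.2000 - 79.0238 = 11.1762 dB
Margin = Eb/N0 - Eb/N0_req = 11.1762 - 8.8 = 2.3762 dB (link closes)

2.3762 dB


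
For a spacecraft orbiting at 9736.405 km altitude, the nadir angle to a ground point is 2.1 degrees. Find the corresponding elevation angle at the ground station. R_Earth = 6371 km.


r = R_E + alt = 16107.4050 km
Law of sines in the satellite / Earth-center / ground-point triangle:
  sin(nadir)/R_E = sin(90 + el)/r  =>  cos(el) = (r/R_E)*sin(nadir)
cos(el) = (16107.4050 / 6371.0000) * sin(2.1 deg) = 0.09264402
el = arccos(0.09264402) = 84.6843 deg
(Earth-central angle = 90 - nadir - el = 3.2157 deg)

84.6843 degrees


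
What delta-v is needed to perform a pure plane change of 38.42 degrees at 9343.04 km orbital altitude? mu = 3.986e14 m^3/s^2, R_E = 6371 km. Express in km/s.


r = 15714.0400 km = 1.571404e+07 m
V = sqrt(mu/r) = 5036.4522 m/s
di = 38.42 deg = 0.6705555 rad
dV = 2*V*sin(di/2) = 2*5036.4522*sin(0.3352777)
dV = 3314.3025 m/s = 3.3143 km/s

3.3143 km/s


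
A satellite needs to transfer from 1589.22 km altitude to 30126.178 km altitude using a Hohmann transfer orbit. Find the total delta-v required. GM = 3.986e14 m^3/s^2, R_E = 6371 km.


r1 = 7960.2200 km = 7.96022e+06 m
r2 = 36497.1780 km = 3.6497178e+07 m
dv1 = sqrt(mu/r1)*(sqrt(2*r2/(r1+r2)) - 1) = 1991.0176 m/s
dv2 = sqrt(mu/r2)*(1 - sqrt(2*r1/(r1+r2))) = 1327.1254 m/s
total dv = |dv1| + |dv2| = 1991.0176 + 1327.1254 = 3318.1430 m/s = 3.3181 km/s

3.3181 km/s


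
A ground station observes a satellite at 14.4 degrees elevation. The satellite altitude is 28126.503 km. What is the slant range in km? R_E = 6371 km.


h = 28126.503 km, el = 14.4 deg
d = -R_E*sin(el) + sqrt((R_E*sin(el))^2 + 2*R_E*h + h^2)
d = -6371.0000*sin(0.2513274) + sqrt((6371.0000*0.2486899)^2 + 2*6371.0000*28126.503 + 28126.503^2)
d = 32356.6987 km

32356.6987 km


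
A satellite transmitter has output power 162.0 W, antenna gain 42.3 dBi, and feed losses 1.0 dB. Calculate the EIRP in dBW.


Pt = 162.0 W = 22.0952 dBW
EIRP = Pt_dBW + Gt - losses = 22.0952 + 42.3 - 1.0 = 63.3952 dBW

63.3952 dBW


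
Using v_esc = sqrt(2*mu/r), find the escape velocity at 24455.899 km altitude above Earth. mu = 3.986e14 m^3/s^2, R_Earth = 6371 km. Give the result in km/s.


r = 6371.0 + 24455.899 = 30826.8990 km = 3.0826899e+07 m
v_esc = sqrt(2*mu/r) = sqrt(2*3.986e14 / 3.0826899e+07)
v_esc = 5085.3251 m/s = 5.0853 km/s

5.0853 km/s


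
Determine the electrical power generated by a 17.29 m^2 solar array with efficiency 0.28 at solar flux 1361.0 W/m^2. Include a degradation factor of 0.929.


P = area * eta * S * degradation
P = 17.29 * 0.28 * 1361.0 * 0.929
P = 6121.0632 W

6121.0632 W


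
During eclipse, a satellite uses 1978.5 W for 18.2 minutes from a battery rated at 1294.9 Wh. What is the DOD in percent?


E_used = P * t / 60 = 1978.5 * 18.2 / 60 = 600.1450 Wh
DOD = E_used / E_total * 100 = 600.1450 / 1294.9 * 100
DOD = 46.3468 %

46.3468 %


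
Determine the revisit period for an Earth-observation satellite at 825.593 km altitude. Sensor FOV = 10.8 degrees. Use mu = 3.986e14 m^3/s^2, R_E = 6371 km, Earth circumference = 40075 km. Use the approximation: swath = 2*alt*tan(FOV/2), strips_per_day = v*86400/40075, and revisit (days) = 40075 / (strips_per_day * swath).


swath = 2*825.593*tan(0.09424778) = 156.0830 km
v = sqrt(mu/r) = 7442.2658 m/s = 7.4423 km/s
strips/day = v*86400/40075 = 7.4423*86400/40075 = 16.0452
coverage/day = strips * swath = 16.0452 * 156.0830 = 2504.3849 km
revisit = 40075 / 2504.3849 = 16.0019 days

16.0019 days


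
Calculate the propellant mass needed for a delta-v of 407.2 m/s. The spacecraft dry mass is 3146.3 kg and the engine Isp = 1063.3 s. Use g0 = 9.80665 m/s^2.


ve = Isp * g0 = 1063.3 * 9.80665 = 10427.410945 m/s
mass ratio = exp(dv/ve) = exp(407.2/10427.410945) = 1.03982343
m_prop = m_dry * (mr - 1) = 3146.3 * (1.03982343 - 1)
m_prop = 125.2965 kg

125.2965 kg


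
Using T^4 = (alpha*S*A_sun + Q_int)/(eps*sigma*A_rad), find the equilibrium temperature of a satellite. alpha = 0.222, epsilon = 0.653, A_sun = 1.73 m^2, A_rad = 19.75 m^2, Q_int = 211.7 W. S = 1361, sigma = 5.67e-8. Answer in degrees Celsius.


Numerator = alpha*S*A_sun + Q_int = 0.222*1361*1.73 + 211.7 = 734.4057 W
Denominator = eps*sigma*A_rad = 0.653*5.67e-8*19.75 = 7.3124573e-07 W/K^4
T^4 = 1.0043213e+09 K^4
T = 178.0197 K = -95.1303 C

-95.1303 degrees Celsius


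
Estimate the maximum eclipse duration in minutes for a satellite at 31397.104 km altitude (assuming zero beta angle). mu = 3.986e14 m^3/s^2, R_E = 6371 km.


r = 37768.1040 km
T = 1217.4405 min
Eclipse fraction = arcsin(R_E/r)/pi = arcsin(6371.0000/37768.1040)/pi
= arcsin(0.1686873)/pi = 0.05395281
Eclipse duration = 0.05395281 * 1217.4405 = 65.6843 min

65.6843 minutes


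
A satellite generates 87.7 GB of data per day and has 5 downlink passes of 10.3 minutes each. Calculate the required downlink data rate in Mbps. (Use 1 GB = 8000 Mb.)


total contact time = 5 * 10.3 * 60 = 3090.0000 s
data = 87.7 GB = 701600.0000 Mb
rate = 701600.0000 / 3090.0000 = 227.0550 Mbps

227.0550 Mbps


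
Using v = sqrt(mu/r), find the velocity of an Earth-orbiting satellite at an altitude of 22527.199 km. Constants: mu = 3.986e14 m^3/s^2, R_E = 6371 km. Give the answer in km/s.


r = R_E + alt = 6371.0 + 22527.199 = 28898.1990 km = 2.8898199e+07 m
v = sqrt(mu/r) = sqrt(3.986e14 / 2.8898199e+07) = 3713.9261 m/s = 3.7139 km/s

3.7139 km/s


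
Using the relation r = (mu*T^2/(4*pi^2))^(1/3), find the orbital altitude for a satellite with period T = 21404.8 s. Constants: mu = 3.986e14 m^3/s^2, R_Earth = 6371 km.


T = 21404.8 s
r = (mu*T^2/(4*pi^2))^(1/3) = (3.986e14 * 21404.8^2 / (4*pi^2))^(1/3)
r = 1.6662237e+07 m = 16662.2368 km
alt = r - R_E = 16662.2368 - 6371 = 10291.2368 km

10291.2368 km


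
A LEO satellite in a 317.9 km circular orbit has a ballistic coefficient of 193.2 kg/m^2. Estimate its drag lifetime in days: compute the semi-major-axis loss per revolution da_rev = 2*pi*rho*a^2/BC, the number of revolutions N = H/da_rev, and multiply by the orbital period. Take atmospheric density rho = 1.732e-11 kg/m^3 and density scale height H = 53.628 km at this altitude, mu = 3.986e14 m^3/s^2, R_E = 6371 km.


a = R_E + alt = 6688.9000 km = 6.6889e+06 m
da_rev = 2*pi*rho*a^2/BC = 2*pi*1.732e-11*(6.6889e+06)^2/193.2 = 25.201712 m per revolution
N = H/da_rev = 53628.0000 m / 25.201712 m = 2127.9507 revolutions
P = 2*pi*sqrt(a^3/mu) = 5444.3154 s
lifetime = N*P = 2127.9507 * 5444.3154 = 1.1585235e+07 s = 134.0884 days

134.0884 days


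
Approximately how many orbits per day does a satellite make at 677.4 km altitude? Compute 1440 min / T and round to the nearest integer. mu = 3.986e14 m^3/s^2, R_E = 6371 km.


r = 7.0484e+06 m
T = 2*pi*sqrt(r^3/mu) = 5889.0743 s = 98.1512 min
revs/day = 1440 / 98.1512 = 14.6712
Rounded: 15 revolutions per day

15 revolutions per day


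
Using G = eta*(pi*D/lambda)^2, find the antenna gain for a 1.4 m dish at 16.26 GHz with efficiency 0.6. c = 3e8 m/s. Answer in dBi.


lambda = c/f = 3e8 / 1.626e+10 = 0.01845018 m
G = eta*(pi*D/lambda)^2 = 0.6*(pi*1.4/0.01845018)^2
G = 34096.1733 (linear)
G = 10*log10(34096.1733) = 45.3271 dBi

45.3271 dBi


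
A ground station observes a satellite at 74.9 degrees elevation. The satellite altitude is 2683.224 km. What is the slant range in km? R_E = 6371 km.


h = 2683.224 km, el = 74.9 deg
d = -R_E*sin(el) + sqrt((R_E*sin(el))^2 + 2*R_E*h + h^2)
d = -6371.0000*sin(1.3073) + sqrt((6371.0000*0.9654726)^2 + 2*6371.0000*2683.224 + 2683.224^2)
d = 2749.7858 km

2749.7858 km


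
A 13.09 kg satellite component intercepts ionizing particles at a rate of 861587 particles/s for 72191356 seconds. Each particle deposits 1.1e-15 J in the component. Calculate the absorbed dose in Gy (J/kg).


Total energy deposited = rate * time * E_per
  = 861587 * 72191356 * 1.1e-15 = 0.06841905 J
Dose = E_total / mass = 0.06841905 / 13.09
Dose = 0.005226818 Gy

0.0052 Gy


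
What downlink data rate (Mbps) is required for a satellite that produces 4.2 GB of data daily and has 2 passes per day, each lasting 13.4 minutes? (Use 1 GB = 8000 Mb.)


total contact time = 2 * 13.4 * 60 = 1608.0000 s
data = 4.2 GB = 33600.0000 Mb
rate = 33600.0000 / 1608.0000 = 20.8955 Mbps

20.8955 Mbps


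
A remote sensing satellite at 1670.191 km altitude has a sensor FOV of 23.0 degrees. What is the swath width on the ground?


FOV = 23.0 deg = 0.4014257 rad
swath = 2 * alt * tan(FOV/2) = 2 * 1670.191 * tan(0.2007129)
swath = 2 * 1670.191 * 0.2034523
swath = 679.6084 km

679.6084 km


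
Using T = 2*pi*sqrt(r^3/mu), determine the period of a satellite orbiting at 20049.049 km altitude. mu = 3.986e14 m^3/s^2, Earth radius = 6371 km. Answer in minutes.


r = 26420.0490 km = 2.6420049e+07 m
T = 2*pi*sqrt(r^3/mu) = 2*pi*sqrt(1.8441696e+22 / 3.986e14)
T = 42737.7495 s = 712.2958 min

712.2958 minutes


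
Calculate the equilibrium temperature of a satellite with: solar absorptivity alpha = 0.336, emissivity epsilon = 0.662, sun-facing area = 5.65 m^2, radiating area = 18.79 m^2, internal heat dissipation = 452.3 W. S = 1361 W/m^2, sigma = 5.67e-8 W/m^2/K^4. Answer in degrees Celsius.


Numerator = alpha*S*A_sun + Q_int = 0.336*1361*5.65 + 452.3 = 3036.0224 W
Denominator = eps*sigma*A_rad = 0.662*5.67e-8*18.79 = 7.0529017e-07 W/K^4
T^4 = 4.304643e+09 K^4
T = 256.1441 K = -17.0059 C

-17.0059 degrees Celsius


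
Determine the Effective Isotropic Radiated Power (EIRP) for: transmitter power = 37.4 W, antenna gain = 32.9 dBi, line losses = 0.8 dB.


Pt = 37.4 W = 15.7287 dBW
EIRP = Pt_dBW + Gt - losses = 15.7287 + 32.9 - 0.8 = 47.8287 dBW

47.8287 dBW


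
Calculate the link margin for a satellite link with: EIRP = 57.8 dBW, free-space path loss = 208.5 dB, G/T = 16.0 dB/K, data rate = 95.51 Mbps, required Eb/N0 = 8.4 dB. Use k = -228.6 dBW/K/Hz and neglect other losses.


C/N0 = EIRP - FSPL + G/T - k = 57.8 - 208.5 + 16.0 - (-228.6)
C/N0 = 93.9000 dB-Hz
R_b = 95.51 Mbps = 9.551e+07 bps -> 10*log10(R_b) = 79.8005 dB-Hz
Eb/N0 = C/N0 - 10*log10(R_b) = 93.9000 - 79.8005 = 14.0995 dB
Margin = Eb/N0 - Eb/N0_req = 14.0995 - 8.4 = 5.6995 dB (link closes)

5.6995 dB


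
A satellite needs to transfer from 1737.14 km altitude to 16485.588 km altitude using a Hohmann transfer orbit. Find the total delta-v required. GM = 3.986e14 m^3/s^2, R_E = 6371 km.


r1 = 8108.1400 km = 8.10814e+06 m
r2 = 22856.5880 km = 2.2856588e+07 m
dv1 = sqrt(mu/r1)*(sqrt(2*r2/(r1+r2)) - 1) = 1507.6740 m/s
dv2 = sqrt(mu/r2)*(1 - sqrt(2*r1/(r1+r2))) = 1153.9508 m/s
total dv = |dv1| + |dv2| = 1507.6740 + 1153.9508 = 2661.6247 m/s = 2.6616 km/s

2.6616 km/s


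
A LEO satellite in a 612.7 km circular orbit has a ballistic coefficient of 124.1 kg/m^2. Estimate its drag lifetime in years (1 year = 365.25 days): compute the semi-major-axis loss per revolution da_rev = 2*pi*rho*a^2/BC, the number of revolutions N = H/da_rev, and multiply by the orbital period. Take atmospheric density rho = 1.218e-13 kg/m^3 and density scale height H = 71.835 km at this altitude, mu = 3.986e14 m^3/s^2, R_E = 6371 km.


a = R_E + alt = 6983.7000 km = 6.9837e+06 m
da_rev = 2*pi*rho*a^2/BC = 2*pi*1.218e-13*(6.9837e+06)^2/124.1 = 0.300764466 m per revolution
N = H/da_rev = 71835.0000 m / 0.300764466 m = 238841.3795 revolutions
P = 2*pi*sqrt(a^3/mu) = 5808.1735 s
lifetime = N*P = 238841.3795 * 5808.1735 = 1.3872322e+09 s = 16055.9280 days
years = 16055.9280 / 365.25 = 43.9587 years

43.9587 years


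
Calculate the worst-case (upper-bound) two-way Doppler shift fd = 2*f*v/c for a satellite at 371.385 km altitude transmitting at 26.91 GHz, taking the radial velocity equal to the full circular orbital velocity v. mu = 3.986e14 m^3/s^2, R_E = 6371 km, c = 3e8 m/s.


r = 6.742385e+06 m
v = sqrt(mu/r) = 7688.8586 m/s (worst-case radial velocity)
f = 26.91 GHz = 2.691e+10 Hz
fd = 2*f*v/c = 2*2.691e+10*7688.8586/3.0e+08
fd = 1.3793812e+06 Hz

1.3794e+06 Hz


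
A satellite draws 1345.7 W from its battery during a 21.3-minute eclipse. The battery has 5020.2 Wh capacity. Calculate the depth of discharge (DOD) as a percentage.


E_used = P * t / 60 = 1345.7 * 21.3 / 60 = 477.7235 Wh
DOD = E_used / E_total * 100 = 477.7235 / 5020.2 * 100
DOD = 9.5160 %

9.5160 %


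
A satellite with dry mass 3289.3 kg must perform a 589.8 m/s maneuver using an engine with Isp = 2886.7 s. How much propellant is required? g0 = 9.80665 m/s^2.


ve = Isp * g0 = 2886.7 * 9.80665 = 28308.856555 m/s
mass ratio = exp(dv/ve) = exp(589.8/28308.856555) = 1.02105302
m_prop = m_dry * (mr - 1) = 3289.3 * (1.02105302 - 1)
m_prop = 69.2497 kg

69.2497 kg


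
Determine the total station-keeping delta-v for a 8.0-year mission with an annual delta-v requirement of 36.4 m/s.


dV = rate * years = 36.4 * 8.0
dV = 291.2000 m/s

291.2000 m/s


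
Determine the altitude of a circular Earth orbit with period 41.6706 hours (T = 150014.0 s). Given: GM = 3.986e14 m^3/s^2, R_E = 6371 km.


T = 150014.0 s
r = (mu*T^2/(4*pi^2))^(1/3) = (3.986e14 * 150014.0^2 / (4*pi^2))^(1/3)
r = 6.1021149e+07 m = 61021.1489 km
alt = r - R_E = 61021.1489 - 6371 = 54650.1489 km

54650.1489 km


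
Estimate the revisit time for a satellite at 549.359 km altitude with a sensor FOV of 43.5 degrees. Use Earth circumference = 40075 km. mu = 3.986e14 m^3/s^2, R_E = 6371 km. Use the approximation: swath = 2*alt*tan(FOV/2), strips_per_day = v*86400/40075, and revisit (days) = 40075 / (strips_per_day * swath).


swath = 2*549.359*tan(0.3796091) = 438.3440 km
v = sqrt(mu/r) = 7589.3457 m/s = 7.5893 km/s
strips/day = v*86400/40075 = 7.5893*86400/40075 = 16.3623
coverage/day = strips * swath = 16.3623 * 438.3440 = 7172.3198 km
revisit = 40075 / 7172.3198 = 5.5875 days

5.5875 days


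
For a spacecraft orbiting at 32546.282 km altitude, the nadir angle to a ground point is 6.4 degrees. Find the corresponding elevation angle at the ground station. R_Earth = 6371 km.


r = R_E + alt = 38917.2820 km
Law of sines in the satellite / Earth-center / ground-point triangle:
  sin(nadir)/R_E = sin(90 + el)/r  =>  cos(el) = (r/R_E)*sin(nadir)
cos(el) = (38917.2820 / 6371.0000) * sin(6.4 deg) = 0.6809085
el = arccos(0.6809085) = 47.0853 deg
(Earth-central angle = 90 - nadir - el = 36.5147 deg)

47.0853 degrees


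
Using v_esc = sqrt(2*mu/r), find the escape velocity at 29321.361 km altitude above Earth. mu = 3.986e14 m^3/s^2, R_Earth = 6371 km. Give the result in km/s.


r = 6371.0 + 29321.361 = 35692.3610 km = 3.5692361e+07 m
v_esc = sqrt(2*mu/r) = sqrt(2*3.986e14 / 3.5692361e+07)
v_esc = 4726.0249 m/s = 4.7260 km/s

4.7260 km/s


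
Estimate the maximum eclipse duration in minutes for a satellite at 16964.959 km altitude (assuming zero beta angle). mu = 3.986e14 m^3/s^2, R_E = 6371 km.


r = 23335.9590 km
T = 591.2872 min
Eclipse fraction = arcsin(R_E/r)/pi = arcsin(6371.0000/23335.9590)/pi
= arcsin(0.2730121)/pi = 0.08801992
Eclipse duration = 0.08801992 * 591.2872 = 52.0450 min

52.0450 minutes


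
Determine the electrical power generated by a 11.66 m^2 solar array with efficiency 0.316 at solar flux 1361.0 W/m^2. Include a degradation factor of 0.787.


P = area * eta * S * degradation
P = 11.66 * 0.316 * 1361.0 * 0.787
P = 3946.5580 W

3946.5580 W


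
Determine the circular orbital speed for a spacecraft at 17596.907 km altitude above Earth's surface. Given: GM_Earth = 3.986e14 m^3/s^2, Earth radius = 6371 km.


r = R_E + alt = 6371.0 + 17596.907 = 23967.9070 km = 2.3967907e+07 m
v = sqrt(mu/r) = sqrt(3.986e14 / 2.3967907e+07) = 4078.0598 m/s = 4.0781 km/s

4.0781 km/s


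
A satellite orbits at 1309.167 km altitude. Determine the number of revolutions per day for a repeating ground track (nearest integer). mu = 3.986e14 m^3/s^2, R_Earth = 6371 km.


r = 7.680167e+06 m
T = 2*pi*sqrt(r^3/mu) = 6698.3404 s = 111.6390 min
revs/day = 1440 / 111.6390 = 12.8987
Rounded: 13 revolutions per day

13 revolutions per day


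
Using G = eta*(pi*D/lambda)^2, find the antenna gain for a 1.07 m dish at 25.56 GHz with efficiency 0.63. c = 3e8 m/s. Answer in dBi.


lambda = c/f = 3e8 / 2.556e+10 = 0.01173709 m
G = eta*(pi*D/lambda)^2 = 0.63*(pi*1.07/0.01173709)^2
G = 51675.7799 (linear)
G = 10*log10(51675.7799) = 47.1329 dBi

47.1329 dBi


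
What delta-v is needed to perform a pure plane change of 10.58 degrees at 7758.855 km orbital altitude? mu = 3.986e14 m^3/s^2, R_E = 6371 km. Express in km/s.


r = 14129.8550 km = 1.4129855e+07 m
V = sqrt(mu/r) = 5311.2873 m/s
di = 10.58 deg = 0.1846558 rad
dV = 2*V*sin(di/2) = 2*5311.2873*sin(0.09232792)
dV = 979.3674 m/s = 0.9793674 km/s

0.9794 km/s


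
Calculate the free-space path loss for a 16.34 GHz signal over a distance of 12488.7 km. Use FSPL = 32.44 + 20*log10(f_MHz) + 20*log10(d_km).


f = 16.34 GHz = 16340.0000 MHz
d = 12488.7 km
FSPL = 32.44 + 20*log10(16340.0000) + 20*log10(12488.7)
FSPL = 32.44 + 84.2650 + 81.9303
FSPL = 198.6354 dB

198.6354 dB


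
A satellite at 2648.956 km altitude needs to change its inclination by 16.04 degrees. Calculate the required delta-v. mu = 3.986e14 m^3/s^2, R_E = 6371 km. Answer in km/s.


r = 9019.9560 km = 9.019956e+06 m
V = sqrt(mu/r) = 6647.6239 m/s
di = 16.04 deg = 0.2799508 rad
dV = 2*V*sin(di/2) = 2*6647.6239*sin(0.1399754)
dV = 1854.9365 m/s = 1.8549 km/s

1.8549 km/s


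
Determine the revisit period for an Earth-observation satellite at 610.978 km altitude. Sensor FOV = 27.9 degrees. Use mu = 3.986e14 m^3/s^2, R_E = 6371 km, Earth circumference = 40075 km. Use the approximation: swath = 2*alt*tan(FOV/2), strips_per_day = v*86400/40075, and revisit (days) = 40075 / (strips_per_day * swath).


swath = 2*610.978*tan(0.2434734) = 303.5354 km
v = sqrt(mu/r) = 7555.7818 m/s = 7.5558 km/s
strips/day = v*86400/40075 = 7.5558*86400/40075 = 16.2899
coverage/day = strips * swath = 16.2899 * 303.5354 = 4944.5758 km
revisit = 40075 / 4944.5758 = 8.1048 days

8.1048 days


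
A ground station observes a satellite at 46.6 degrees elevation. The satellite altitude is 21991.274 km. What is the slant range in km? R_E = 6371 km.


h = 21991.274 km, el = 46.6 deg
d = -R_E*sin(el) + sqrt((R_E*sin(el))^2 + 2*R_E*h + h^2)
d = -6371.0000*sin(0.8133234) + sqrt((6371.0000*0.7265747)^2 + 2*6371.0000*21991.274 + 21991.274^2)
d = 23393.4240 km

23393.4240 km


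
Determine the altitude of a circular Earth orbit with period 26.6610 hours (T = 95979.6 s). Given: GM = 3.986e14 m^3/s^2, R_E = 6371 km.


T = 95979.6 s
r = (mu*T^2/(4*pi^2))^(1/3) = (3.986e14 * 95979.6^2 / (4*pi^2))^(1/3)
r = 4.5308374e+07 m = 45308.3740 km
alt = r - R_E = 45308.3740 - 6371 = 38937.3740 km

38937.3740 km


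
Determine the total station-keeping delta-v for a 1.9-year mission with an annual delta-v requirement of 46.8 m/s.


dV = rate * years = 46.8 * 1.9
dV = 88.9200 m/s

88.9200 m/s


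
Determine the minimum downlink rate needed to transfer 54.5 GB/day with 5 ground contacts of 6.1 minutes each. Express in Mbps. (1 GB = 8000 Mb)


total contact time = 5 * 6.1 * 60 = 1830.0000 s
data = 54.5 GB = 436000.0000 Mb
rate = 436000.0000 / 1830.0000 = 238.2514 Mbps

238.2514 Mbps


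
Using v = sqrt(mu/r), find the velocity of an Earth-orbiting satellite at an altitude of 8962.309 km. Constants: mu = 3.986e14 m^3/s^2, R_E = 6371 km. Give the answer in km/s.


r = R_E + alt = 6371.0 + 8962.309 = 15333.3090 km = 1.5333309e+07 m
v = sqrt(mu/r) = sqrt(3.986e14 / 1.5333309e+07) = 5098.5972 m/s = 5.0986 km/s

5.0986 km/s


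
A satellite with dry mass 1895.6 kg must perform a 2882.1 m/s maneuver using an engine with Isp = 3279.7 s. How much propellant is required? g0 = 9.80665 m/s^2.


ve = Isp * g0 = 3279.7 * 9.80665 = 32162.870005 m/s
mass ratio = exp(dv/ve) = exp(2882.1/32162.870005) = 1.09374714
m_prop = m_dry * (mr - 1) = 1895.6 * (1.09374714 - 1)
m_prop = 177.7071 kg

177.7071 kg


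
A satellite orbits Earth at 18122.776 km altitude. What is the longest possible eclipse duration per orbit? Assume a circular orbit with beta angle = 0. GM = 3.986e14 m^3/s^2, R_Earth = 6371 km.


r = 24493.7760 km
T = 635.8338 min
Eclipse fraction = arcsin(R_E/r)/pi = arcsin(6371.0000/24493.7760)/pi
= arcsin(0.2601069)/pi = 0.08375781
Eclipse duration = 0.08375781 * 635.8338 = 53.2560 min

53.2560 minutes


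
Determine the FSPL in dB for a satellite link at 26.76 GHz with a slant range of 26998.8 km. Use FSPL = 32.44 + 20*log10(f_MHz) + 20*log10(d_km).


f = 26.76 GHz = 26760.0000 MHz
d = 26998.8 km
FSPL = 32.44 + 20*log10(26760.0000) + 20*log10(26998.8)
FSPL = 32.44 + 88.5497 + 88.6269
FSPL = 209.6166 dB

209.6166 dB


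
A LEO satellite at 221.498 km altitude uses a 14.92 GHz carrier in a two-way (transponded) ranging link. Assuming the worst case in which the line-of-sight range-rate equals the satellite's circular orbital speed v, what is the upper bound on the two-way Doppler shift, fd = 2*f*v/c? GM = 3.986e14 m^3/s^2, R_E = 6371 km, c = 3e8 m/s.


r = 6.592498e+06 m
v = sqrt(mu/r) = 7775.7743 m/s (worst-case radial velocity)
f = 14.92 GHz = 1.492e+10 Hz
fd = 2*f*v/c = 2*1.492e+10*7775.7743/3.0e+08
fd = 773430.3461 Hz

773430.3461 Hz


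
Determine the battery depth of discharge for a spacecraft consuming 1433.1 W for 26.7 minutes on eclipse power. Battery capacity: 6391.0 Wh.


E_used = P * t / 60 = 1433.1 * 26.7 / 60 = 637.7295 Wh
DOD = E_used / E_total * 100 = 637.7295 / 6391.0 * 100
DOD = 9.9786 %

9.9786 %


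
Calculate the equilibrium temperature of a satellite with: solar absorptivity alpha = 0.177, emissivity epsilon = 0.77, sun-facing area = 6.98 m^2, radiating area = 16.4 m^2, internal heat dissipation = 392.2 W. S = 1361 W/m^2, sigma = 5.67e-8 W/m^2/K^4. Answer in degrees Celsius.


Numerator = alpha*S*A_sun + Q_int = 0.177*1361*6.98 + 392.2 = 2073.6611 W
Denominator = eps*sigma*A_rad = 0.77*5.67e-8*16.4 = 7.160076e-07 W/K^4
T^4 = 2.8961439e+09 K^4
T = 231.9824 K = -41.1676 C

-41.1676 degrees Celsius


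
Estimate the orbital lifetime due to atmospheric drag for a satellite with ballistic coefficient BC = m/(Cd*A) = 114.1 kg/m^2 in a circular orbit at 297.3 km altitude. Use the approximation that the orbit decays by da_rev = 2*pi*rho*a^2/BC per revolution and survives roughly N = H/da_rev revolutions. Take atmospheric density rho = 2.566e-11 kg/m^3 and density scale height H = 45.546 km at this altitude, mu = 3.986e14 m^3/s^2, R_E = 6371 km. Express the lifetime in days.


a = R_E + alt = 6668.3000 km = 6.6683e+06 m
da_rev = 2*pi*rho*a^2/BC = 2*pi*2.566e-11*(6.6683e+06)^2/114.1 = 62.832036 m per revolution
N = H/da_rev = 45546.0000 m / 62.832036 m = 724.8850 revolutions
P = 2*pi*sqrt(a^3/mu) = 5419.1842 s
lifetime = N*P = 724.8850 * 5419.1842 = 3.9282853e+06 s = 45.4663 days

45.4663 days


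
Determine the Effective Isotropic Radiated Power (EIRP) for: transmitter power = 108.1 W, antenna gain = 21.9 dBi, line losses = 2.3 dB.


Pt = 108.1 W = 20.3383 dBW
EIRP = Pt_dBW + Gt - losses = 20.3383 + 21.9 - 2.3 = 39.9383 dBW

39.9383 dBW


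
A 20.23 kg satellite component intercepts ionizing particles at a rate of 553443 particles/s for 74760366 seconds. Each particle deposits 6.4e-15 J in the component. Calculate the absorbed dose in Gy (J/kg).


Total energy deposited = rate * time * E_per
  = 553443 * 74760366 * 6.4e-15 = 0.2648038 J
Dose = E_total / mass = 0.2648038 / 20.23
Dose = 0.01308966 Gy

0.0131 Gy


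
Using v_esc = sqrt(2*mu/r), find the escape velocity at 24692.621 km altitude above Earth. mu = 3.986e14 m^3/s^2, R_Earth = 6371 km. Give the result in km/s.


r = 6371.0 + 24692.621 = 31063.6210 km = 3.1063621e+07 m
v_esc = sqrt(2*mu/r) = sqrt(2*3.986e14 / 3.1063621e+07)
v_esc = 5065.9116 m/s = 5.0659 km/s

5.0659 km/s


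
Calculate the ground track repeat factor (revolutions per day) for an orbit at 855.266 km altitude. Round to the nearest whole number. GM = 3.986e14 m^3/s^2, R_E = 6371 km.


r = 7.226266e+06 m
T = 2*pi*sqrt(r^3/mu) = 6113.3905 s = 101.8898 min
revs/day = 1440 / 101.8898 = 14.1329
Rounded: 14 revolutions per day

14 revolutions per day


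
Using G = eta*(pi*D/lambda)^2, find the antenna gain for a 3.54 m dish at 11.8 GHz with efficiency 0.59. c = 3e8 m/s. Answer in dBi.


lambda = c/f = 3e8 / 1.18e+10 = 0.02542373 m
G = eta*(pi*D/lambda)^2 = 0.59*(pi*3.54/0.02542373)^2
G = 112896.3201 (linear)
G = 10*log10(112896.3201) = 50.5268 dBi

50.5268 dBi


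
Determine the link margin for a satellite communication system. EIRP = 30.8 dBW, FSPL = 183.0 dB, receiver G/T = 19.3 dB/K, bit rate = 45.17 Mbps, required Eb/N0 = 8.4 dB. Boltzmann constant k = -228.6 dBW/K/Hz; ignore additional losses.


C/N0 = EIRP - FSPL + G/T - k = 30.8 - 183.0 + 19.3 - (-228.6)
C/N0 = 95.7000 dB-Hz
R_b = 45.17 Mbps = 4.517e+07 bps -> 10*log10(R_b) = 76.5485 dB-Hz
Eb/N0 = C/N0 - 10*log10(R_b) = 95.7000 - 76.5485 = 19.1515 dB
Margin = Eb/N0 - Eb/N0_req = 19.1515 - 8.4 = 10.7515 dB (link closes)

10.7515 dB


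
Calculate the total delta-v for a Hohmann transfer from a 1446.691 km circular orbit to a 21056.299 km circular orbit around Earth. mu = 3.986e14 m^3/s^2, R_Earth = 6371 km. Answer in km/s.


r1 = 7817.6910 km = 7.817691e+06 m
r2 = 27427.2990 km = 2.7427299e+07 m
dv1 = sqrt(mu/r1)*(sqrt(2*r2/(r1+r2)) - 1) = 1767.6311 m/s
dv2 = sqrt(mu/r2)*(1 - sqrt(2*r1/(r1+r2))) = 1273.0959 m/s
total dv = |dv1| + |dv2| = 1767.6311 + 1273.0959 = 3040.7270 m/s = 3.0407 km/s

3.0407 km/s


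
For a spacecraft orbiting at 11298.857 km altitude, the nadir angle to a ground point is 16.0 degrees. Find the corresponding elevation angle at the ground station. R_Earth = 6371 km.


r = R_E + alt = 17669.8570 km
Law of sines in the satellite / Earth-center / ground-point triangle:
  sin(nadir)/R_E = sin(90 + el)/r  =>  cos(el) = (r/R_E)*sin(nadir)
cos(el) = (17669.8570 / 6371.0000) * sin(16.0 deg) = 0.7644754
el = arccos(0.7644754) = 40.1397 deg
(Earth-central angle = 90 - nadir - el = 33.8603 deg)

40.1397 degrees


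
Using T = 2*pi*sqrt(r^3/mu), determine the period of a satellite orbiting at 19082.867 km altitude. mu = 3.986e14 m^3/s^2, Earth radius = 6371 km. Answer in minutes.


r = 25453.8670 km = 2.5453867e+07 m
T = 2*pi*sqrt(r^3/mu) = 2*pi*sqrt(1.6491544e+22 / 3.986e14)
T = 40414.9343 s = 673.5822 min

673.5822 minutes


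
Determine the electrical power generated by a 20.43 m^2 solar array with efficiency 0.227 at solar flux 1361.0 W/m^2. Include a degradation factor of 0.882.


P = area * eta * S * degradation
P = 20.43 * 0.227 * 1361.0 * 0.882
P = 5566.9963 W

5566.9963 W


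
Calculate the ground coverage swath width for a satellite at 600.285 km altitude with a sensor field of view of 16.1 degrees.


FOV = 16.1 deg = 0.280998 rad
swath = 2 * alt * tan(FOV/2) = 2 * 600.285 * tan(0.140499)
swath = 2 * 600.285 * 0.1414308
swath = 169.7976 km

169.7976 km


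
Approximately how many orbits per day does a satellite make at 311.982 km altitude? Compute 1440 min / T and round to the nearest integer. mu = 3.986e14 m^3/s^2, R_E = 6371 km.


r = 6.682982e+06 m
T = 2*pi*sqrt(r^3/mu) = 5437.0917 s = 90.6182 min
revs/day = 1440 / 90.6182 = 15.8908
Rounded: 16 revolutions per day

16 revolutions per day


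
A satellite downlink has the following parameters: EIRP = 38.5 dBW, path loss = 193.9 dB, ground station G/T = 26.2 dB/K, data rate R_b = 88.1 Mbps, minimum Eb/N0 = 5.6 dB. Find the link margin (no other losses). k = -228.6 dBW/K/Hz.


C/N0 = EIRP - FSPL + G/T - k = 38.5 - 193.9 + 26.2 - (-228.6)
C/N0 = 99.4000 dB-Hz
R_b = 88.1 Mbps = 8.81e+07 bps -> 10*log10(R_b) = 79.4498 dB-Hz
Eb/N0 = C/N0 - 10*log10(R_b) = 99.4000 - 79.4498 = 19.9502 dB
Margin = Eb/N0 - Eb/N0_req = 19.9502 - 5.6 = 14.3502 dB (link closes)

14.3502 dB


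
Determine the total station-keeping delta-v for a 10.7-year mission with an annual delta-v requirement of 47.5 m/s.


dV = rate * years = 47.5 * 10.7
dV = 508.2500 m/s

508.2500 m/s


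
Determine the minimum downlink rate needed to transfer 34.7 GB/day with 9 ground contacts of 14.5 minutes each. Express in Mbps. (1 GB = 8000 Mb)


total contact time = 9 * 14.5 * 60 = 7830.0000 s
data = 34.7 GB = 277600.0000 Mb
rate = 277600.0000 / 7830.0000 = 35.4534 Mbps

35.4534 Mbps


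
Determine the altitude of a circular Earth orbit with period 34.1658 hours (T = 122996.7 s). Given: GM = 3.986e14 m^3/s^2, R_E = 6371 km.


T = 122996.7 s
r = (mu*T^2/(4*pi^2))^(1/3) = (3.986e14 * 122996.7^2 / (4*pi^2))^(1/3)
r = 5.3454978e+07 m = 53454.9785 km
alt = r - R_E = 53454.9785 - 6371 = 47083.9785 km

47083.9785 km


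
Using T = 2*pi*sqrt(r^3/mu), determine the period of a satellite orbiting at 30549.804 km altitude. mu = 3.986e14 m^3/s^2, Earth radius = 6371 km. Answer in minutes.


r = 36920.8040 km = 3.6920804e+07 m
T = 2*pi*sqrt(r^3/mu) = 2*pi*sqrt(5.0328438e+22 / 3.986e14)
T = 70602.1531 s = 1176.7026 min

1176.7026 minutes


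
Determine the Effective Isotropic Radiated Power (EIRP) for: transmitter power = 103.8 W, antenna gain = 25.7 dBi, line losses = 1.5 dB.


Pt = 103.8 W = 20.1620 dBW
EIRP = Pt_dBW + Gt - losses = 20.1620 + 25.7 - 1.5 = 44.3620 dBW

44.3620 dBW


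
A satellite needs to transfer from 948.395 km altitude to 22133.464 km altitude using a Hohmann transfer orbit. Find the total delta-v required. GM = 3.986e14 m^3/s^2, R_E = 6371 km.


r1 = 7319.3950 km = 7.319395e+06 m
r2 = 28504.4640 km = 2.8504464e+07 m
dv1 = sqrt(mu/r1)*(sqrt(2*r2/(r1+r2)) - 1) = 1929.7147 m/s
dv2 = sqrt(mu/r2)*(1 - sqrt(2*r1/(r1+r2))) = 1349.0443 m/s
total dv = |dv1| + |dv2| = 1929.7147 + 1349.0443 = 3278.7590 m/s = 3.2788 km/s

3.2788 km/s


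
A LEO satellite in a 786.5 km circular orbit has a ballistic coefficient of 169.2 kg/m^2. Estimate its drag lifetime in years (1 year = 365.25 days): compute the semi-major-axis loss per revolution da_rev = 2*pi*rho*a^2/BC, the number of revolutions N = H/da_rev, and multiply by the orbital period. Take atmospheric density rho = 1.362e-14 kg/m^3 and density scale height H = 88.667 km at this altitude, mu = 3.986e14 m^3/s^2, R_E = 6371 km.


a = R_E + alt = 7157.5000 km = 7.1575e+06 m
da_rev = 2*pi*rho*a^2/BC = 2*pi*1.362e-14*(7.1575e+06)^2/169.2 = 0.025910711 m per revolution
N = H/da_rev = 88667.0000 m / 0.025910711 m = 3.4220211e+06 revolutions
P = 2*pi*sqrt(a^3/mu) = 6026.3348 s
lifetime = N*P = 3.4220211e+06 * 6026.3348 = 2.0622245e+10 s = 238683.3901 days
years = 238683.3901 / 365.25 = 653.4795 years

653.4795 years


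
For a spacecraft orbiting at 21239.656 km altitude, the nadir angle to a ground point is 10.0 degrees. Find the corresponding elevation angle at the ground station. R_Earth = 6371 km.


r = R_E + alt = 27610.6560 km
Law of sines in the satellite / Earth-center / ground-point triangle:
  sin(nadir)/R_E = sin(90 + el)/r  =>  cos(el) = (r/R_E)*sin(nadir)
cos(el) = (27610.6560 / 6371.0000) * sin(10.0 deg) = 0.7525569
el = arccos(0.7525569) = 41.1876 deg
(Earth-central angle = 90 - nadir - el = 38.8124 deg)

41.1876 degrees


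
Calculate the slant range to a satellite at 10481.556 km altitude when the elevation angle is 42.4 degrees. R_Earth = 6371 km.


h = 10481.556 km, el = 42.4 deg
d = -R_E*sin(el) + sqrt((R_E*sin(el))^2 + 2*R_E*h + h^2)
d = -6371.0000*sin(0.7400196) + sqrt((6371.0000*0.6743024)^2 + 2*6371.0000*10481.556 + 10481.556^2)
d = 11886.5549 km

11886.5549 km


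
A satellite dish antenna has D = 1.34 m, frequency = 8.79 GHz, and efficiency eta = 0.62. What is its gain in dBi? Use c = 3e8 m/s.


lambda = c/f = 3e8 / 8.79e+09 = 0.03412969 m
G = eta*(pi*D/lambda)^2 = 0.62*(pi*1.34/0.03412969)^2
G = 9432.7054 (linear)
G = 10*log10(9432.7054) = 39.7464 dBi

39.7464 dBi


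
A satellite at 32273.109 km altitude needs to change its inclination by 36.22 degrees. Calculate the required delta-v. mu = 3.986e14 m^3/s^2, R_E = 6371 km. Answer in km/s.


r = 38644.1090 km = 3.8644109e+07 m
V = sqrt(mu/r) = 3211.6410 m/s
di = 36.22 deg = 0.6321583 rad
dV = 2*V*sin(di/2) = 2*3211.6410*sin(0.3160791)
dV = 1996.6279 m/s = 1.9966 km/s

1.9966 km/s
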